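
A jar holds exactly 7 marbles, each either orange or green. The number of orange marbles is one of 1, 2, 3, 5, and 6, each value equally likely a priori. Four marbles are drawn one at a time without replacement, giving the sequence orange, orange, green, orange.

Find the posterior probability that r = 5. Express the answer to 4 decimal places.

0.4545

The likelihood of the observed sequence under each hypothesis: P(data | r = 1) = (1/7)(0/6) = 0; P(data | r = 2) = (2/7)(1/6)(5/5)(0/4) = 0; P(data | r = 3) = (3/7)(2/6)(4/5)(1/4) = 1/35; P(data | r = 5) = (5/7)(4/6)(2/5)(3/4) = 1/7; P(data | r = 6) = (6/7)(5/6)(1/5)(4/4) = 1/7.
Weighting by the prior gives 1/5 · 0 = 0, 1/5 · 0 = 0, 1/5 · 1/35 = 1/175, 1/5 · 1/7 = 1/35, 1/5 · 1/7 = 1/35; with total 11/175.
So P(r = 5 | data) = (1/35) / (11/175) = 5/11.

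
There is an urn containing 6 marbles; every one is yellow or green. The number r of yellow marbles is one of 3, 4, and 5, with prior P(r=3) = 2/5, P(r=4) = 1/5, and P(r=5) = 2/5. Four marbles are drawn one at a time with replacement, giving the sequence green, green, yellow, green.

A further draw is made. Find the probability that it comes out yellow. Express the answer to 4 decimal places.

The likelihood of the observed sequence under each hypothesis: P(data | r = 3) = (3/6)(3/6)(3/6)(3/6) = 0.0625; P(data | r = 4) = (2/6)(2/6)(4/6)(2/6) = 0.024691; P(data | r = 5) = (1/6)(1/6)(5/6)(1/6) = 0.003858.
Weighting by the prior gives 2/5 · 0.0625 = 0.025, 1/5 · 0.024691 = 0.0049383, 2/5 · 0.003858 = 0.0015432; summing to 0.031481.
Normalising, the posterior is P(r = 3 | data) = 0.79412, P(r = 4 | data) = 0.15686, P(r = 5 | data) = 0.04902.
So P(yellow next | data) = Σ P(yellow next | H) P(H | data) = (1/2)(0.79412) + (2/3)(0.15686) + (5/6)(0.04902) = 0.54248.

0.5425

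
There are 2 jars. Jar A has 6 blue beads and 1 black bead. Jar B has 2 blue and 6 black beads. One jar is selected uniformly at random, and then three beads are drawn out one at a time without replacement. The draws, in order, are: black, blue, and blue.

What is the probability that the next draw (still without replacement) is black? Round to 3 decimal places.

The likelihood of the observed sequence under each hypothesis: P(data | jar A) = (1/7)(6/6)(5/5) = 1/7; P(data | jar B) = (6/8)(2/7)(1/6) = 1/28.
Weighting by the prior gives 1/2 · 1/7 = 1/14, 1/2 · 1/28 = 1/56; with total 5/56.
Normalising, the posterior is P(jar A | data) = 4/5, P(jar B | data) = 1/5.
Averaging over the posterior, P(black next | data) = (0)(4/5) + (1)(1/5) = 1/5.

0.200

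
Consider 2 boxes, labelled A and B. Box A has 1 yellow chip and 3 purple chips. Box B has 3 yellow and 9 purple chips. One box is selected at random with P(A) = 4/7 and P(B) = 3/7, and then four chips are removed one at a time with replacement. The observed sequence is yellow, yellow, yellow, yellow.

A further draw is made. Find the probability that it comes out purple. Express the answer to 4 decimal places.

0.7500

Under each hypothesis, the probability of the observed sequence is: P(data | box A) = (1/4)(1/4)(1/4)(1/4) = 0.0039062; P(data | box B) = (3/12)(3/12)(3/12)(3/12) = 0.0039062.
Multiplying each by its prior: 4/7 · 0.0039062 = 0.0022321, 3/7 · 0.0039062 = 0.0016741; with total 0.0039062.
The posterior is then P(box A | data) = 0.57143, P(box B | data) = 0.42857.
So P(purple next | data) = Σ P(purple next | H) P(H | data) = (3/4)(0.57143) + (3/4)(0.42857) = 0.75.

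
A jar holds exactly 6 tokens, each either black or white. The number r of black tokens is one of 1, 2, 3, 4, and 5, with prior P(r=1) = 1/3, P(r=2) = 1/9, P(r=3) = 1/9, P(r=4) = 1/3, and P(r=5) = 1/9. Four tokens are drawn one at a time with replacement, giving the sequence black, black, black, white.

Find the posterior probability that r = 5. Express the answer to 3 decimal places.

Under each hypothesis, the probability of the observed sequence is: P(data | r = 1) = (1/6)(1/6)(1/6)(5/6) = 0.003858; P(data | r = 2) = (2/6)(2/6)(2/6)(4/6) = 0.024691; P(data | r = 3) = (3/6)(3/6)(3/6)(3/6) = 0.0625; P(data | r = 4) = (4/6)(4/6)(4/6)(2/6) = 0.098765; P(data | r = 5) = (5/6)(5/6)(5/6)(1/6) = 0.096451.
Weighting by the prior gives 1/3 · 0.003858 = 0.001286, 1/9 · 0.024691 = 0.0027435, 1/9 · 0.0625 = 0.0069444, 1/3 · 0.098765 = 0.032922, 1/9 · 0.096451 = 0.010717; these sum to 0.054612.
So P(r = 5 | data) = (0.010717) / (0.054612) = 0.19623.

0.196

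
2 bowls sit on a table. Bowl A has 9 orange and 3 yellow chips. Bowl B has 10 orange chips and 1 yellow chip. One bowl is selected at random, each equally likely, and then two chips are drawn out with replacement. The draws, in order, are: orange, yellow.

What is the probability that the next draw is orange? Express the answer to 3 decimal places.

0.799

For each hypothesis, P(data | H) works out to: P(data | bowl A) = (9/12)(3/12) = 0.1875; P(data | bowl B) = (10/11)(1/11) = 0.082645.
The prior-weighted likelihoods are 1/2 · 0.1875 = 0.09375, 1/2 · 0.082645 = 0.041322; summing to 0.13507.
The posterior is then P(bowl A | data) = 0.69407, P(bowl B | data) = 0.30593.
The predictive probability is P(orange next | data) = (3/4)(0.69407) + (10/11)(0.30593) = 0.79867.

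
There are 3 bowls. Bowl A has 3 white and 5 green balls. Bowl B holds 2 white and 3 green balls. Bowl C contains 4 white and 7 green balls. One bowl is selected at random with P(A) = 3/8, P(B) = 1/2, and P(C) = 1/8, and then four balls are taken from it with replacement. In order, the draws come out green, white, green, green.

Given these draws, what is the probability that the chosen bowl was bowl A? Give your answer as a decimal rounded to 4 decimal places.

0.3847

The likelihood of the observed sequence under each hypothesis: P(data | bowl A) = (5/8)(3/8)(5/8)(5/8) = 0.091553; P(data | bowl B) = (3/5)(2/5)(3/5)(3/5) = 0.0864; P(data | bowl C) = (7/11)(4/11)(7/11)(7/11) = 0.093709.
Multiplying each by its prior: 3/8 · 0.091553 = 0.034332, 1/2 · 0.0864 = 0.0432, 1/8 · 0.093709 = 0.011714; summing to 0.089246.
Hence P(bowl A | data) = (0.034332) / (0.089246) = 0.38469.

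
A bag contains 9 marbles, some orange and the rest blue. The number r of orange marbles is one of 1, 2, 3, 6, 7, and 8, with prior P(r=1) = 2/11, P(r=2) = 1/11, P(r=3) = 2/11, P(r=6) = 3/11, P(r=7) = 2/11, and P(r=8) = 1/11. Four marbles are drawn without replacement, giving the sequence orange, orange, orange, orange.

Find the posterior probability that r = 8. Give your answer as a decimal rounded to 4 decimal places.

For each hypothesis, P(data | H) works out to: P(data | r = 1) = (1/9)(0/8) = 0; P(data | r = 2) = (2/9)(1/8)(0/7) = 0; P(data | r = 3) = (3/9)(2/8)(1/7)(0/6) = 0; P(data | r = 6) = (6/9)(5/8)(4/7)(3/6) = 0.11905; P(data | r = 7) = (7/9)(6/8)(5/7)(4/6) = 0.27778; P(data | r = 8) = (8/9)(7/8)(6/7)(5/6) = 0.55556.
Multiplying each by its prior: 2/11 · 0 = 0, 1/11 · 0 = 0, 2/11 · 0 = 0, 3/11 · 0.11905 = 0.032468, 2/11 · 0.27778 = 0.050505, 1/11 · 0.55556 = 0.050505; these sum to 0.13348.
Hence P(r = 8 | data) = (0.050505) / (0.13348) = 0.37838.

0.3784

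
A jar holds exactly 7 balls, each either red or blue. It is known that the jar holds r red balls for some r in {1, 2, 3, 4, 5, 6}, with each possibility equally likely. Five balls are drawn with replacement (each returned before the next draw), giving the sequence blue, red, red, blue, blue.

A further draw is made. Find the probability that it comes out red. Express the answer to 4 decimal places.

Under each hypothesis, the probability of the observed sequence is: P(data | r = 1) = (6/7)(1/7)(1/7)(6/7)(6/7) = 0.012852; P(data | r = 2) = (5/7)(2/7)(2/7)(5/7)(5/7) = 0.02975; P(data | r = 3) = (4/7)(3/7)(3/7)(4/7)(4/7) = 0.034271; P(data | r = 4) = (3/7)(4/7)(4/7)(3/7)(3/7) = 0.025704; P(data | r = 5) = (2/7)(5/7)(5/7)(2/7)(2/7) = 0.0119; P(data | r = 6) = (1/7)(6/7)(6/7)(1/7)(1/7) = 0.002142.
Multiplying each by its prior: 1/6 · 0.012852 = 0.002142, 1/6 · 0.02975 = 0.0049583, 1/6 · 0.034271 = 0.0057119, 1/6 · 0.025704 = 0.0042839, 1/6 · 0.0119 = 0.0019833, 1/6 · 0.002142 = 0.00035699; summing to 0.019436.
Normalising, the posterior is P(r = 1 | data) = 0.1102, P(r = 2 | data) = 0.2551, P(r = 3 | data) = 0.29388, P(r = 4 | data) = 0.22041, P(r = 5 | data) = 0.10204, P(r = 6 | data) = 0.018367.
So P(red next | data) = Σ P(red next | H) P(H | data) = (1/7)(0.1102) + (2/7)(0.2551) + (3/7)(0.29388) + (4/7)(0.22041) + (5/7)(0.10204) + (6/7)(0.018367) = 0.42915.

0.4292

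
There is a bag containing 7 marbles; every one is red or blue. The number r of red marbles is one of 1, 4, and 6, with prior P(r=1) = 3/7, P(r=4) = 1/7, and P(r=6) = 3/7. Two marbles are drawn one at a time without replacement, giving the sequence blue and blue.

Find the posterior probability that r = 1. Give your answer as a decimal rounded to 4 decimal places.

0.9375

Under each hypothesis, the probability of the observed sequence is: P(data | r = 1) = (6/7)(5/6) = 5/7; P(data | r = 4) = (3/7)(2/6) = 1/7; P(data | r = 6) = (1/7)(0/6) = 0.
Weighting by the prior gives 3/7 · 5/7 = 15/49, 1/7 · 1/7 = 1/49, 3/7 · 0 = 0; with total 16/49.
Therefore the posterior P(r = 1 | data) = (15/49) / (16/49) = 15/16.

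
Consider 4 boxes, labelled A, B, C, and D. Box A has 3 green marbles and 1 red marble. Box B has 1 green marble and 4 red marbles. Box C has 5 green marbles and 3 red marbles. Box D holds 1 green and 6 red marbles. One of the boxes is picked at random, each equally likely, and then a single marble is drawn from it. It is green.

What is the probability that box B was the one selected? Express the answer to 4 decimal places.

0.1164

For each hypothesis, P(data | H) works out to: P(data | box A) = (3/4) = 0.75; P(data | box B) = (1/5) = 0.2; P(data | box C) = (5/8) = 0.625; P(data | box D) = (1/7) = 0.14286.
The prior-weighted likelihoods are 1/4 · 0.75 = 0.1875, 1/4 · 0.2 = 0.05, 1/4 · 0.625 = 0.15625, 1/4 · 0.14286 = 0.035714; these sum to 0.42946.
So P(box B | data) = (0.05) / (0.42946) = 0.11642.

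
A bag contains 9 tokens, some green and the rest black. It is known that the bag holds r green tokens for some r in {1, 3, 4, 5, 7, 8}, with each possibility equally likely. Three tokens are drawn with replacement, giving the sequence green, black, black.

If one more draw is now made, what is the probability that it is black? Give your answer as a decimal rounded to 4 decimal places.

For each hypothesis, P(data | H) works out to: P(data | r = 1) = (1/9)(8/9)(8/9) = 0.087791; P(data | r = 3) = (3/9)(6/9)(6/9) = 0.14815; P(data | r = 4) = (4/9)(5/9)(5/9) = 0.13717; P(data | r = 5) = (5/9)(4/9)(4/9) = 0.10974; P(data | r = 7) = (7/9)(2/9)(2/9) = 0.038409; P(data | r = 8) = (8/9)(1/9)(1/9) = 0.010974.
Multiplying each by its prior: 1/6 · 0.087791 = 0.014632, 1/6 · 0.14815 = 0.024691, 1/6 · 0.13717 = 0.022862, 1/6 · 0.10974 = 0.01829, 1/6 · 0.038409 = 0.0064015, 1/6 · 0.010974 = 0.001829; summing to 0.088706.
Normalising, the posterior is P(r = 1 | data) = 0.16495, P(r = 3 | data) = 0.27835, P(r = 4 | data) = 0.25773, P(r = 5 | data) = 0.20619, P(r = 7 | data) = 0.072165, P(r = 8 | data) = 0.020619.
Averaging over the posterior, P(black next | data) = (8/9)(0.16495) + (2/3)(0.27835) + (5/9)(0.25773) + (4/9)(0.20619) + (2/9)(0.072165) + (1/9)(0.020619) = 0.58534.

0.5853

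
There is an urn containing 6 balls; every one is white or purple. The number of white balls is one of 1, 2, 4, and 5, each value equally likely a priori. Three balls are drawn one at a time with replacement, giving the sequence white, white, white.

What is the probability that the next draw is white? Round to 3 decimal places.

Compute the likelihood of the observed sequence for each case: P(data | r = 1) = (1/6)(1/6)(1/6) = 1/216; P(data | r = 2) = (2/6)(2/6)(2/6) = 1/27; P(data | r = 4) = (4/6)(4/6)(4/6) = 8/27; P(data | r = 5) = (5/6)(5/6)(5/6) = 125/216.
Weighting by the prior gives 1/4 · 1/216 = 1/864, 1/4 · 1/27 = 1/108, 1/4 · 8/27 = 2/27, 1/4 · 125/216 = 125/864; these sum to 11/48.
The posterior is then P(r = 1 | data) = 1/198, P(r = 2 | data) = 4/99, P(r = 4 | data) = 32/99, P(r = 5 | data) = 125/198.
So P(white next | data) = Σ P(white next | H) P(H | data) = (1/6)(1/198) + (1/3)(4/99) + (2/3)(32/99) + (5/6)(125/198) = 449/594.

0.756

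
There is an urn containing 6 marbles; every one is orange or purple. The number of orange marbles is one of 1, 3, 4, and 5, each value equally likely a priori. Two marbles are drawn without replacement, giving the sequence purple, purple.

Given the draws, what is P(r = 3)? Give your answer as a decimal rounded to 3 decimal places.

Under each hypothesis, the probability of the observed sequence is: P(data | r = 1) = (5/6)(4/5) = 2/3; P(data | r = 3) = (3/6)(2/5) = 1/5; P(data | r = 4) = (2/6)(1/5) = 1/15; P(data | r = 5) = (1/6)(0/5) = 0.
Multiplying each by its prior: 1/4 · 2/3 = 1/6, 1/4 · 1/5 = 1/20, 1/4 · 1/15 = 1/60, 1/4 · 0 = 0; these sum to 7/30.
By Bayes' rule, P(r = 3 | data) = (1/20) / (7/30) = 3/14.

0.214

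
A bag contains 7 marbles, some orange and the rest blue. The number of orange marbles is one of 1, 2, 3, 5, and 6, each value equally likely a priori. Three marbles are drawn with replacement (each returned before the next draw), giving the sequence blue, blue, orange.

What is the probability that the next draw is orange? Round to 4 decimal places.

0.3714

Compute the likelihood of the observed sequence for each case: P(data | r = 1) = (6/7)(6/7)(1/7) = 0.10496; P(data | r = 2) = (5/7)(5/7)(2/7) = 0.14577; P(data | r = 3) = (4/7)(4/7)(3/7) = 0.13994; P(data | r = 5) = (2/7)(2/7)(5/7) = 0.058309; P(data | r = 6) = (1/7)(1/7)(6/7) = 0.017493.
The prior-weighted likelihoods are 1/5 · 0.10496 = 0.020991, 1/5 · 0.14577 = 0.029155, 1/5 · 0.13994 = 0.027988, 1/5 · 0.058309 = 0.011662, 1/5 · 0.017493 = 0.0034985; these sum to 0.093294.
Dividing through by the total gives posterior P(r = 1 | data) = 0.225, P(r = 2 | data) = 0.3125, P(r = 3 | data) = 0.3, P(r = 5 | data) = 0.125, P(r = 6 | data) = 0.0375.
The predictive probability is P(orange next | data) = (1/7)(0.225) + (2/7)(0.3125) + (3/7)(0.3) + (5/7)(0.125) + (6/7)(0.0375) = 0.37143.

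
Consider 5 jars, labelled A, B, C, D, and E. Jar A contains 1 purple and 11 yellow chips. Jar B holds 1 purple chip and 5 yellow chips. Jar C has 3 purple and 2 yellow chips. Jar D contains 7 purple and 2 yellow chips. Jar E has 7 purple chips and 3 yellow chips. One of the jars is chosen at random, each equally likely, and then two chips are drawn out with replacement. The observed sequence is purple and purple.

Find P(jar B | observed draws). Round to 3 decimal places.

0.019

Under each hypothesis, the probability of the observed sequence is: P(data | jar A) = (1/12)(1/12) = 0.0069444; P(data | jar B) = (1/6)(1/6) = 0.027778; P(data | jar C) = (3/5)(3/5) = 0.36; P(data | jar D) = (7/9)(7/9) = 0.60494; P(data | jar E) = (7/10)(7/10) = 0.49.
The prior-weighted likelihoods are 1/5 · 0.0069444 = 0.0013889, 1/5 · 0.027778 = 0.0055556, 1/5 · 0.36 = 0.072, 1/5 · 0.60494 = 0.12099, 1/5 · 0.49 = 0.098; with total 0.29793.
By Bayes' rule, P(jar B | data) = (0.0055556) / (0.29793) = 0.018647.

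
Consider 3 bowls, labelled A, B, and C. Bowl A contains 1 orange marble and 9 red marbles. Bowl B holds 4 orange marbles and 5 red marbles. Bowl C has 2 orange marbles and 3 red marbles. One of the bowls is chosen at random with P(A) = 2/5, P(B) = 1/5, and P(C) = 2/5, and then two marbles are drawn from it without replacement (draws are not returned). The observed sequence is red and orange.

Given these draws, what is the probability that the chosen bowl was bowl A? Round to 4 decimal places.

0.1856

The likelihood of the observed sequence under each hypothesis: P(data | bowl A) = (9/10)(1/9) = 1/10; P(data | bowl B) = (5/9)(4/8) = 5/18; P(data | bowl C) = (3/5)(2/4) = 3/10.
Multiplying each by its prior: 2/5 · 1/10 = 1/25, 1/5 · 5/18 = 1/18, 2/5 · 3/10 = 3/25; these sum to 97/450.
So P(bowl A | data) = (1/25) / (97/450) = 18/97.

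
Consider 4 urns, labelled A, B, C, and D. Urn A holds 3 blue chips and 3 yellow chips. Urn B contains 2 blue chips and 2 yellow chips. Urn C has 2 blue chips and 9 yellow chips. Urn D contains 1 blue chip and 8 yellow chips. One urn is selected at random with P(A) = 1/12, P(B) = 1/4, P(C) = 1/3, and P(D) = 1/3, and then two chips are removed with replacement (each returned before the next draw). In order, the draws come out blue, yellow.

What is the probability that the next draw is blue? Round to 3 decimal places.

0.328

Compute the likelihood of the observed sequence for each case: P(data | urn A) = (3/6)(3/6) = 0.25; P(data | urn B) = (2/4)(2/4) = 0.25; P(data | urn C) = (2/11)(9/11) = 0.14876; P(data | urn D) = (1/9)(8/9) = 0.098765.
The prior-weighted likelihoods are 1/12 · 0.25 = 0.020833, 1/4 · 0.25 = 0.0625, 1/3 · 0.14876 = 0.049587, 1/3 · 0.098765 = 0.032922; summing to 0.16584.
Normalising, the posterior is P(urn A | data) = 0.12562, P(urn B | data) = 0.37686, P(urn C | data) = 0.299, P(urn D | data) = 0.19851.
So P(blue next | data) = Σ P(blue next | H) P(H | data) = (1/2)(0.12562) + (1/2)(0.37686) + (2/11)(0.299) + (1/9)(0.19851) = 0.32766.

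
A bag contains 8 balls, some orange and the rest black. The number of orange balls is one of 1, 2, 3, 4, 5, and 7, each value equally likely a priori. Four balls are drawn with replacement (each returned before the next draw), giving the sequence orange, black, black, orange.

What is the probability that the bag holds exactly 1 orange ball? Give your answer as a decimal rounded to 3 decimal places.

0.052

Compute the likelihood of the observed sequence for each case: P(data | r = 1) = (1/8)(7/8)(7/8)(1/8) = 0.011963; P(data | r = 2) = (2/8)(6/8)(6/8)(2/8) = 0.035156; P(data | r = 3) = (3/8)(5/8)(5/8)(3/8) = 0.054932; P(data | r = 4) = (4/8)(4/8)(4/8)(4/8) = 0.0625; P(data | r = 5) = (5/8)(3/8)(3/8)(5/8) = 0.054932; P(data | r = 7) = (7/8)(1/8)(1/8)(7/8) = 0.011963.
Multiplying each by its prior: 1/6 · 0.011963 = 0.0019938, 1/6 · 0.035156 = 0.0058594, 1/6 · 0.054932 = 0.0091553, 1/6 · 0.0625 = 0.010417, 1/6 · 0.054932 = 0.0091553, 1/6 · 0.011963 = 0.0019938; these sum to 0.038574.
Hence P(r = 1 | data) = (0.0019938) / (0.038574) = 0.051688.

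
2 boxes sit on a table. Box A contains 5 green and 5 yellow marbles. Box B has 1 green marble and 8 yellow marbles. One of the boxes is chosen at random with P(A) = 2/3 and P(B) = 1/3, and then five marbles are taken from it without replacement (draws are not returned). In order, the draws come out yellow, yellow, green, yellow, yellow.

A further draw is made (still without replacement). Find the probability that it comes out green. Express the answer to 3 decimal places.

0.211

For each hypothesis, P(data | H) works out to: P(data | box A) = (5/10)(4/9)(5/8)(3/7)(2/6) = 5/252; P(data | box B) = (8/9)(7/8)(1/7)(6/6)(5/5) = 1/9.
Weighting by the prior gives 2/3 · 5/252 = 5/378, 1/3 · 1/9 = 1/27; with total 19/378.
Normalising, the posterior is P(box A | data) = 5/19, P(box B | data) = 14/19.
The predictive probability is P(green next | data) = (4/5)(5/19) + (0)(14/19) = 4/19.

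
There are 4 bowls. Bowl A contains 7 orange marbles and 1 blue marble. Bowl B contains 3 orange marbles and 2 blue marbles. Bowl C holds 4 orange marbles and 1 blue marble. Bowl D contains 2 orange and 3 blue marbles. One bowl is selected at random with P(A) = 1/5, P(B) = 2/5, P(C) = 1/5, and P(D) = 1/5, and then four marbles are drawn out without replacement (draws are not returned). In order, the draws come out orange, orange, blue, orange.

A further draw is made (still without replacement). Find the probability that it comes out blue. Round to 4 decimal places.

For each hypothesis, P(data | H) works out to: P(data | bowl A) = (7/8)(6/7)(1/6)(5/5) = 1/8; P(data | bowl B) = (3/5)(2/4)(2/3)(1/2) = 1/10; P(data | bowl C) = (4/5)(3/4)(1/3)(2/2) = 1/5; P(data | bowl D) = (2/5)(1/4)(3/3)(0/2) = 0.
Multiplying each by its prior: 1/5 · 1/8 = 1/40, 2/5 · 1/10 = 1/25, 1/5 · 1/5 = 1/25, 1/5 · 0 = 0; with total 21/200.
The posterior is then P(bowl A | data) = 5/21, P(bowl B | data) = 8/21, P(bowl C | data) = 8/21, P(bowl D | data) = 0.
Averaging over the posterior, P(blue next | data) = (0)(5/21) + (1)(8/21) + (0)(8/21) = 8/21.

0.3810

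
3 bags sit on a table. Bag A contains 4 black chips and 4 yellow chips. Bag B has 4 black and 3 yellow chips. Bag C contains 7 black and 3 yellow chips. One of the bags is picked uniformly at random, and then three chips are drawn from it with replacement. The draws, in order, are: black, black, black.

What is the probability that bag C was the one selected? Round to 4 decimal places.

0.5240

Compute the likelihood of the observed sequence for each case: P(data | bag A) = (4/8)(4/8)(4/8) = 0.125; P(data | bag B) = (4/7)(4/7)(4/7) = 0.18659; P(data | bag C) = (7/10)(7/10)(7/10) = 0.343.
The prior-weighted likelihoods are 1/3 · 0.125 = 0.041667, 1/3 · 0.18659 = 0.062196, 1/3 · 0.343 = 0.11433; with total 0.2182.
So P(bag C | data) = (0.11433) / (0.2182) = 0.52399.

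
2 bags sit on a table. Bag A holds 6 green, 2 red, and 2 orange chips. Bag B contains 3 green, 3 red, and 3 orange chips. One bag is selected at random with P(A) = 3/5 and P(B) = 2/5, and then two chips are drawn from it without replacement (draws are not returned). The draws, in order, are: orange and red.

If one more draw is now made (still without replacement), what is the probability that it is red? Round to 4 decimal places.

0.2298

Under each hypothesis, the probability of the observed sequence is: P(data | bag A) = (2/10)(2/9) = 2/45; P(data | bag B) = (3/9)(3/8) = 1/8.
Weighting by the prior gives 3/5 · 2/45 = 2/75, 2/5 · 1/8 = 1/20; with total 23/300.
Normalising, the posterior is P(bag A | data) = 8/23, P(bag B | data) = 15/23.
The predictive probability is P(red next | data) = (1/8)(8/23) + (2/7)(15/23) = 37/161.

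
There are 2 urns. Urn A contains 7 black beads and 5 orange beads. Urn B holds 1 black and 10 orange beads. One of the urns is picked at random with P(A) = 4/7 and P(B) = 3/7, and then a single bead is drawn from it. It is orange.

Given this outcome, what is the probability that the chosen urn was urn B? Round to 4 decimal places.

0.6207

For each hypothesis, P(data | H) works out to: P(data | urn A) = (5/12) = 5/12; P(data | urn B) = (10/11) = 10/11.
Weighting by the prior gives 4/7 · 5/12 = 5/21, 3/7 · 10/11 = 30/77; summing to 145/231.
Therefore the posterior P(urn B | data) = (30/77) / (145/231) = 18/29.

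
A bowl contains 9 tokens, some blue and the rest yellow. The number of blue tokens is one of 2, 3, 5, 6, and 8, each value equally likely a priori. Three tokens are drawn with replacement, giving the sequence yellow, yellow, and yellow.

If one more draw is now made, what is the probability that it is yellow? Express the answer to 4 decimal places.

0.6887

For each hypothesis, P(data | H) works out to: P(data | r = 2) = (7/9)(7/9)(7/9) = 0.47051; P(data | r = 3) = (6/9)(6/9)(6/9) = 0.2963; P(data | r = 5) = (4/9)(4/9)(4/9) = 0.087791; P(data | r = 6) = (3/9)(3/9)(3/9) = 0.037037; P(data | r = 8) = (1/9)(1/9)(1/9) = 0.0013717.
The prior-weighted likelihoods are 1/5 · 0.47051 = 0.094102, 1/5 · 0.2963 = 0.059259, 1/5 · 0.087791 = 0.017558, 1/5 · 0.037037 = 0.0074074, 1/5 · 0.0013717 = 0.00027435; with total 0.1786.
The posterior is then P(r = 2 | data) = 0.52688, P(r = 3 | data) = 0.3318, P(r = 5 | data) = 0.09831, P(r = 6 | data) = 0.041475, P(r = 8 | data) = 0.0015361.
The predictive probability is P(yellow next | data) = (7/9)(0.52688) + (2/3)(0.3318) + (4/9)(0.09831) + (1/3)(0.041475) + (1/9)(0.0015361) = 0.68868.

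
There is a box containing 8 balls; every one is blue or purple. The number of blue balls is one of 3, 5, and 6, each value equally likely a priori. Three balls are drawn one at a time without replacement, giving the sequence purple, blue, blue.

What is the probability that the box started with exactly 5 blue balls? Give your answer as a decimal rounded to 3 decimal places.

0.400

For each hypothesis, P(data | H) works out to: P(data | r = 3) = (5/8)(3/7)(2/6) = 5/56; P(data | r = 5) = (3/8)(5/7)(4/6) = 5/28; P(data | r = 6) = (2/8)(6/7)(5/6) = 5/28.
Multiplying each by its prior: 1/3 · 5/56 = 5/168, 1/3 · 5/28 = 5/84, 1/3 · 5/28 = 5/84; these sum to 25/168.
So P(r = 5 | data) = (5/84) / (25/168) = 2/5.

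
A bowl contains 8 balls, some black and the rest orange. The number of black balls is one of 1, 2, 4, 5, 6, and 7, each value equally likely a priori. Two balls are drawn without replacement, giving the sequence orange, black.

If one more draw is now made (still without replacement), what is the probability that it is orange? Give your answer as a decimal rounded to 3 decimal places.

Compute the likelihood of the observed sequence for each case: P(data | r = 1) = (7/8)(1/7) = 1/8; P(data | r = 2) = (6/8)(2/7) = 3/14; P(data | r = 4) = (4/8)(4/7) = 2/7; P(data | r = 5) = (3/8)(5/7) = 15/56; P(data | r = 6) = (2/8)(6/7) = 3/14; P(data | r = 7) = (1/8)(7/7) = 1/8.
Weighting by the prior gives 1/6 · 1/8 = 1/48, 1/6 · 3/14 = 1/28, 1/6 · 2/7 = 1/21, 1/6 · 15/56 = 5/112, 1/6 · 3/14 = 1/28, 1/6 · 1/8 = 1/48; these sum to 23/112.
The posterior is then P(r = 1 | data) = 7/69, P(r = 2 | data) = 4/23, P(r = 4 | data) = 16/69, P(r = 5 | data) = 5/23, P(r = 6 | data) = 4/23, P(r = 7 | data) = 7/69.
Averaging over the posterior, P(orange next | data) = (1)(7/69) + (5/6)(4/23) + (1/2)(16/69) + (1/3)(5/23) + (1/6)(4/23) + (0)(7/69) = 32/69.

0.464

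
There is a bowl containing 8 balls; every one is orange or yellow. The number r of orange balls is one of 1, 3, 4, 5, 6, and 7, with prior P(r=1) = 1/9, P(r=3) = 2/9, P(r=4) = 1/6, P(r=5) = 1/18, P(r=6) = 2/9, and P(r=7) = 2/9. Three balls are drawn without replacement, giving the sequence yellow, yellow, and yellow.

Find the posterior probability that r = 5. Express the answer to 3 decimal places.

0.008

The likelihood of the observed sequence under each hypothesis: P(data | r = 1) = (7/8)(6/7)(5/6) = 0.625; P(data | r = 3) = (5/8)(4/7)(3/6) = 0.17857; P(data | r = 4) = (4/8)(3/7)(2/6) = 0.071429; P(data | r = 5) = (3/8)(2/7)(1/6) = 0.017857; P(data | r = 6) = (2/8)(1/7)(0/6) = 0; P(data | r = 7) = (1/8)(0/7) = 0.
The prior-weighted likelihoods are 1/9 · 0.625 = 0.069444, 2/9 · 0.17857 = 0.039683, 1/6 · 0.071429 = 0.011905, 1/18 · 0.017857 = 0.00099206, 2/9 · 0 = 0, 2/9 · 0 = 0; with total 0.12202.
By Bayes' rule, P(r = 5 | data) = (0.00099206) / (0.12202) = 0.0081301.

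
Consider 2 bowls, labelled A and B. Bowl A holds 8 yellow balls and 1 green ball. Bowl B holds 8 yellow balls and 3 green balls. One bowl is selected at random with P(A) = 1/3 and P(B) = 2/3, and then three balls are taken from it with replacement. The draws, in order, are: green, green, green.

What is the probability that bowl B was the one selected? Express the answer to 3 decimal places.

Under each hypothesis, the probability of the observed sequence is: P(data | bowl A) = (1/9)(1/9)(1/9) = 0.0013717; P(data | bowl B) = (3/11)(3/11)(3/11) = 0.020285.
Weighting by the prior gives 1/3 · 0.0013717 = 0.00045725, 2/3 · 0.020285 = 0.013524; with total 0.013981.
By Bayes' rule, P(bowl B | data) = (0.013524) / (0.013981) = 0.96729.

0.967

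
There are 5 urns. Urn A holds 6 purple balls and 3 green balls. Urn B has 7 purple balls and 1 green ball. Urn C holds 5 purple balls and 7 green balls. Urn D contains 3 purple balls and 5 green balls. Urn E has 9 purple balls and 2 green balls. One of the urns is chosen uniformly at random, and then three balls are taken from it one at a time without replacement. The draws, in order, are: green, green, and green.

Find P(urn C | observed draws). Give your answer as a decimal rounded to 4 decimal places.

0.4551

The likelihood of the observed sequence under each hypothesis: P(data | urn A) = (3/9)(2/8)(1/7) = 0.011905; P(data | urn B) = (1/8)(0/7) = 0; P(data | urn C) = (7/12)(6/11)(5/10) = 0.15909; P(data | urn D) = (5/8)(4/7)(3/6) = 0.17857; P(data | urn E) = (2/11)(1/10)(0/9) = 0.
The prior-weighted likelihoods are 1/5 · 0.011905 = 0.002381, 1/5 · 0 = 0, 1/5 · 0.15909 = 0.031818, 1/5 · 0.17857 = 0.035714, 1/5 · 0 = 0; these sum to 0.069913.
By Bayes' rule, P(urn C | data) = (0.031818) / (0.069913) = 0.45511.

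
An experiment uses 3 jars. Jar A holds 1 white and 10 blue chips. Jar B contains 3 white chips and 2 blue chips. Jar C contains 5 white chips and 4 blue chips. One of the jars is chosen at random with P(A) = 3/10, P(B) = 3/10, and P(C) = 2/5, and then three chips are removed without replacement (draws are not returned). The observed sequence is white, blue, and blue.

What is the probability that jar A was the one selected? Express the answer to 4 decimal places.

0.2600

For each hypothesis, P(data | H) works out to: P(data | jar A) = (1/11)(10/10)(9/9) = 0.090909; P(data | jar B) = (3/5)(2/4)(1/3) = 0.1; P(data | jar C) = (5/9)(4/8)(3/7) = 0.11905.
Multiplying each by its prior: 3/10 · 0.090909 = 0.027273, 3/10 · 0.1 = 0.03, 2/5 · 0.11905 = 0.047619; these sum to 0.10489.
By Bayes' rule, P(jar A | data) = (0.027273) / (0.10489) = 0.26001.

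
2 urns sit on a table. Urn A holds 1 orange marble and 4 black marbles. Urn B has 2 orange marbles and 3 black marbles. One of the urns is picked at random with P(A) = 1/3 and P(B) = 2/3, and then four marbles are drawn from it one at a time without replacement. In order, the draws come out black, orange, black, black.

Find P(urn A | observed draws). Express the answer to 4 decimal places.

For each hypothesis, P(data | H) works out to: P(data | urn A) = (4/5)(1/4)(3/3)(2/2) = 1/5; P(data | urn B) = (3/5)(2/4)(2/3)(1/2) = 1/10.
Multiplying each by its prior: 1/3 · 1/5 = 1/15, 2/3 · 1/10 = 1/15; summing to 2/15.
Hence P(urn A | data) = (1/15) / (2/15) = 1/2.

0.5000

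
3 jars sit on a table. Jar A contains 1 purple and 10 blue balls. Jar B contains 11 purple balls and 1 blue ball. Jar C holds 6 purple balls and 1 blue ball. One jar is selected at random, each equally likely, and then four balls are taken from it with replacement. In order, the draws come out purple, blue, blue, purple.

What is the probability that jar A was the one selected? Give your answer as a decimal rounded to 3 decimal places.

0.247

Under each hypothesis, the probability of the observed sequence is: P(data | jar A) = (1/11)(10/11)(10/11)(1/11) = 0.0068301; P(data | jar B) = (11/12)(1/12)(1/12)(11/12) = 0.0058353; P(data | jar C) = (6/7)(1/7)(1/7)(6/7) = 0.014994.
Multiplying each by its prior: 1/3 · 0.0068301 = 0.0022767, 1/3 · 0.0058353 = 0.0019451, 1/3 · 0.014994 = 0.0049979; summing to 0.0092197.
Therefore the posterior P(jar A | data) = (0.0022767) / (0.0092197) = 0.24694.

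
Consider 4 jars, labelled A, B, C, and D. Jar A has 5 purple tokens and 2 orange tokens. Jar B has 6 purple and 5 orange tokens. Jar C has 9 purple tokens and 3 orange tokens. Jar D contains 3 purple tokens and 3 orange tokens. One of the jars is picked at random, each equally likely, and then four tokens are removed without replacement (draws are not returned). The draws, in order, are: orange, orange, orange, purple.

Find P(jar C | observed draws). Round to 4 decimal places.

0.0455

Compute the likelihood of the observed sequence for each case: P(data | jar A) = (2/7)(1/6)(0/5) = 0; P(data | jar B) = (5/11)(4/10)(3/9)(6/8) = 1/22; P(data | jar C) = (3/12)(2/11)(1/10)(9/9) = 1/220; P(data | jar D) = (3/6)(2/5)(1/4)(3/3) = 1/20.
The prior-weighted likelihoods are 1/4 · 0 = 0, 1/4 · 1/22 = 1/88, 1/4 · 1/220 = 1/880, 1/4 · 1/20 = 1/80; with total 1/40.
Therefore the posterior P(jar C | data) = (1/880) / (1/40) = 1/22.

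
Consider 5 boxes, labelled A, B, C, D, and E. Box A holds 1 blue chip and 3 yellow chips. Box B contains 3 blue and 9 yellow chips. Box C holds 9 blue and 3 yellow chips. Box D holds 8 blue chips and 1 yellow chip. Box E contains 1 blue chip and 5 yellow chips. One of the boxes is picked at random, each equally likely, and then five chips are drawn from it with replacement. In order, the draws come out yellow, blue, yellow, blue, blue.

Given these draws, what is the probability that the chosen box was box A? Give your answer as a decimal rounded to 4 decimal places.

For each hypothesis, P(data | H) works out to: P(data | box A) = (3/4)(1/4)(3/4)(1/4)(1/4) = 0.0087891; P(data | box B) = (9/12)(3/12)(9/12)(3/12)(3/12) = 0.0087891; P(data | box C) = (3/12)(9/12)(3/12)(9/12)(9/12) = 0.026367; P(data | box D) = (1/9)(8/9)(1/9)(8/9)(8/9) = 0.0086708; P(data | box E) = (5/6)(1/6)(5/6)(1/6)(1/6) = 0.003215.
Weighting by the prior gives 1/5 · 0.0087891 = 0.0017578, 1/5 · 0.0087891 = 0.0017578, 1/5 · 0.026367 = 0.0052734, 1/5 · 0.0086708 = 0.0017342, 1/5 · 0.003215 = 0.000643; these sum to 0.011166.
Hence P(box A | data) = (0.0017578) / (0.011166) = 0.15742.

0.1574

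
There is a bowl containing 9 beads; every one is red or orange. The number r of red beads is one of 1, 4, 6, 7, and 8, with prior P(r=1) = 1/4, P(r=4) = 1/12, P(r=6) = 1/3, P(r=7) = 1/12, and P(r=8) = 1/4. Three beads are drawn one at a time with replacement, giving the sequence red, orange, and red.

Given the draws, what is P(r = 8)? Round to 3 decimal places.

0.232

Compute the likelihood of the observed sequence for each case: P(data | r = 1) = (1/9)(8/9)(1/9) = 0.010974; P(data | r = 4) = (4/9)(5/9)(4/9) = 0.10974; P(data | r = 6) = (6/9)(3/9)(6/9) = 0.14815; P(data | r = 7) = (7/9)(2/9)(7/9) = 0.13443; P(data | r = 8) = (8/9)(1/9)(8/9) = 0.087791.
Weighting by the prior gives 1/4 · 0.010974 = 0.0027435, 1/12 · 0.10974 = 0.0091449, 1/3 · 0.14815 = 0.049383, 1/12 · 0.13443 = 0.011203, 1/4 · 0.087791 = 0.021948; summing to 0.094422.
By Bayes' rule, P(r = 8 | data) = (0.021948) / (0.094422) = 0.23245.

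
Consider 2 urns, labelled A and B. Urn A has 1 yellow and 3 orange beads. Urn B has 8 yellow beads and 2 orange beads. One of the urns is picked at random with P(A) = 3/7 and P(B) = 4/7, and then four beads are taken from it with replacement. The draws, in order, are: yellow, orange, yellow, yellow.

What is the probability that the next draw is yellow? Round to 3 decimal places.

0.757

The likelihood of the observed sequence under each hypothesis: P(data | urn A) = (1/4)(3/4)(1/4)(1/4) = 0.011719; P(data | urn B) = (8/10)(2/10)(8/10)(8/10) = 0.1024.
Weighting by the prior gives 3/7 · 0.011719 = 0.0050223, 4/7 · 0.1024 = 0.058514; summing to 0.063537.
The posterior is then P(urn A | data) = 0.079046, P(urn B | data) = 0.92095.
The predictive probability is P(yellow next | data) = (1/4)(0.079046) + (4/5)(0.92095) = 0.75652.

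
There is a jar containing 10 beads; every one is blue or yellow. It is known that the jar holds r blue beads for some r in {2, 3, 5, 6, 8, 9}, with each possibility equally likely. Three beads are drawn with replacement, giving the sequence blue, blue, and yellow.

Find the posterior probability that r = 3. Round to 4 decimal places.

0.1099

The likelihood of the observed sequence under each hypothesis: P(data | r = 2) = (2/10)(2/10)(8/10) = 0.032; P(data | r = 3) = (3/10)(3/10)(7/10) = 0.063; P(data | r = 5) = (5/10)(5/10)(5/10) = 0.125; P(data | r = 6) = (6/10)(6/10)(4/10) = 0.144; P(data | r = 8) = (8/10)(8/10)(2/10) = 0.128; P(data | r = 9) = (9/10)(9/10)(1/10) = 0.081.
Multiplying each by its prior: 1/6 · 0.032 = 0.0053333, 1/6 · 0.063 = 0.0105, 1/6 · 0.125 = 0.020833, 1/6 · 0.144 = 0.024, 1/6 · 0.128 = 0.021333, 1/6 · 0.081 = 0.0135; with total 0.0955.
Hence P(r = 3 | data) = (0.0105) / (0.0955) = 0.10995.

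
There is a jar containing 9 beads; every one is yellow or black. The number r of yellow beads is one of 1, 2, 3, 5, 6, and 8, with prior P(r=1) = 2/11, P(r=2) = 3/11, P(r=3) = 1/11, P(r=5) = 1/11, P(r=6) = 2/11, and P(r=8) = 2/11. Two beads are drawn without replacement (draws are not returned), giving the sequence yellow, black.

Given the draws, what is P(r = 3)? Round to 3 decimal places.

For each hypothesis, P(data | H) works out to: P(data | r = 1) = (1/9)(8/8) = 1/9; P(data | r = 2) = (2/9)(7/8) = 7/36; P(data | r = 3) = (3/9)(6/8) = 1/4; P(data | r = 5) = (5/9)(4/8) = 5/18; P(data | r = 6) = (6/9)(3/8) = 1/4; P(data | r = 8) = (8/9)(1/8) = 1/9.
Multiplying each by its prior: 2/11 · 1/9 = 2/99, 3/11 · 7/36 = 7/132, 1/11 · 1/4 = 1/44, 1/11 · 5/18 = 5/198, 2/11 · 1/4 = 1/22, 2/11 · 1/9 = 2/99; with total 37/198.
Therefore the posterior P(r = 3 | data) = (1/44) / (37/198) = 9/74.

0.122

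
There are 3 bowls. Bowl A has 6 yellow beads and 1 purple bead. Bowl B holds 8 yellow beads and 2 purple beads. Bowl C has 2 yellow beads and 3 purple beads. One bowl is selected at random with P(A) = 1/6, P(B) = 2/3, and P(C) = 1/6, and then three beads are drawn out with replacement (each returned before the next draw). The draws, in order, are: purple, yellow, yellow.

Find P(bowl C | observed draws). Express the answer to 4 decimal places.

0.1347

For each hypothesis, P(data | H) works out to: P(data | bowl A) = (1/7)(6/7)(6/7) = 0.10496; P(data | bowl B) = (2/10)(8/10)(8/10) = 0.128; P(data | bowl C) = (3/5)(2/5)(2/5) = 0.096.
Multiplying each by its prior: 1/6 · 0.10496 = 0.017493, 2/3 · 0.128 = 0.085333, 1/6 · 0.096 = 0.016; these sum to 0.11883.
By Bayes' rule, P(bowl C | data) = (0.016) / (0.11883) = 0.13465.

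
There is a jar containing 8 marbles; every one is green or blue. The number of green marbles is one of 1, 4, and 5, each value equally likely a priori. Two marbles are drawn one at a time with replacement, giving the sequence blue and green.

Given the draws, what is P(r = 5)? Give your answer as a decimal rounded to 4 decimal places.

0.3947

The likelihood of the observed sequence under each hypothesis: P(data | r = 1) = (7/8)(1/8) = 7/64; P(data | r = 4) = (4/8)(4/8) = 1/4; P(data | r = 5) = (3/8)(5/8) = 15/64.
Multiplying each by its prior: 1/3 · 7/64 = 7/192, 1/3 · 1/4 = 1/12, 1/3 · 15/64 = 5/64; these sum to 19/96.
So P(r = 5 | data) = (5/64) / (19/96) = 15/38.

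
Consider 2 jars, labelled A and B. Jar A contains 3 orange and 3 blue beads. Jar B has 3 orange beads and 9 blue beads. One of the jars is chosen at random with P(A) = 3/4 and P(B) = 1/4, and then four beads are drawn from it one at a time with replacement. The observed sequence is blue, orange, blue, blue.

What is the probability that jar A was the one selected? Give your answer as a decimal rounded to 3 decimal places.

The likelihood of the observed sequence under each hypothesis: P(data | jar A) = (3/6)(3/6)(3/6)(3/6) = 0.0625; P(data | jar B) = (9/12)(3/12)(9/12)(9/12) = 0.10547.
Weighting by the prior gives 3/4 · 0.0625 = 0.046875, 1/4 · 0.10547 = 0.026367; with total 0.073242.
So P(jar A | data) = (0.046875) / (0.073242) = 0.64.

0.640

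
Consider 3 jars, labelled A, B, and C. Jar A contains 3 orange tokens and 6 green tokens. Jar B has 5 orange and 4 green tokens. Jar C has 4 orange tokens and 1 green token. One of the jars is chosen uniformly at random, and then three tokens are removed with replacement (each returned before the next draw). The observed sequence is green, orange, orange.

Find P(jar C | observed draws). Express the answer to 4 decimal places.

Compute the likelihood of the observed sequence for each case: P(data | jar A) = (6/9)(3/9)(3/9) = 0.074074; P(data | jar B) = (4/9)(5/9)(5/9) = 0.13717; P(data | jar C) = (1/5)(4/5)(4/5) = 0.128.
Multiplying each by its prior: 1/3 · 0.074074 = 0.024691, 1/3 · 0.13717 = 0.045725, 1/3 · 0.128 = 0.042667; summing to 0.11308.
So P(jar C | data) = (0.042667) / (0.11308) = 0.3773.

0.3773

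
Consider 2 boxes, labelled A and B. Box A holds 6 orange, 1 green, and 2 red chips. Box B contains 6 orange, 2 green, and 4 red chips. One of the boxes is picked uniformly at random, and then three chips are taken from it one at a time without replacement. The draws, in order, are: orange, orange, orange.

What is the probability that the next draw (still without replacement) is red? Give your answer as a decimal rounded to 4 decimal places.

For each hypothesis, P(data | H) works out to: P(data | box A) = (6/9)(5/8)(4/7) = 5/21; P(data | box B) = (6/12)(5/11)(4/10) = 1/11.
Multiplying each by its prior: 1/2 · 5/21 = 5/42, 1/2 · 1/11 = 1/22; with total 38/231.
Dividing through by the total gives posterior P(box A | data) = 55/76, P(box B | data) = 21/76.
Averaging over the posterior, P(red next | data) = (1/3)(55/76) + (4/9)(21/76) = 83/228.

0.3640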